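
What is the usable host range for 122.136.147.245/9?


Network: 122.128.0.0
Broadcast: 122.255.255.255
First usable = network + 1
Last usable = broadcast - 1
Range: 122.128.0.1 to 122.255.255.254


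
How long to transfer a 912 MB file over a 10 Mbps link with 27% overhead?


Effective throughput = 10 * (1 - 27/100) = 7.3 Mbps
File size in Mb = 912 * 8 = 7296 Mb
Time = 7296 / 7.3
Time = 999.4521 seconds


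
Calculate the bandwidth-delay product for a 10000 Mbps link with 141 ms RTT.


BDP = bandwidth * RTT
= 10000 Mbps * 141 ms
= 10000 * 1e6 * 141 / 1000 bits
= 1410000000 bits
= 176250000 bytes
= 172119.1406 KB
BDP = 1410000000 bits (176250000 bytes)


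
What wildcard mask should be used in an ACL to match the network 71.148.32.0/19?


Subnet mask: 255.255.224.0
Wildcard = 255.255.255.255 - subnet mask
255 - 255 = 0
255 - 255 = 0
255 - 224 = 31
255 - 0 = 255
Wildcard: 0.0.31.255


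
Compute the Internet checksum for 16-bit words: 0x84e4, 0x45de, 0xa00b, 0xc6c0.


Sum all words (with carry folding):
+ 0x84e4 = 0x84e4
+ 0x45de = 0xcac2
+ 0xa00b = 0x6ace
+ 0xc6c0 = 0x318f
One's complement: ~0x318f
Checksum = 0xce70


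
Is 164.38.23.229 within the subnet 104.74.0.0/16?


Subnet network: 104.74.0.0
Test IP AND mask: 164.38.0.0
No, 164.38.23.229 is not in 104.74.0.0/16


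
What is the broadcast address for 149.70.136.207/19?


Network: 149.70.128.0/19
Host bits = 13
Set all host bits to 1:
Broadcast: 149.70.159.255


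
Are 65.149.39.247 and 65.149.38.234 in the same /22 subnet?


Mask: 255.255.252.0
65.149.39.247 AND mask = 65.149.36.0
65.149.38.234 AND mask = 65.149.36.0
Yes, same subnet (65.149.36.0)


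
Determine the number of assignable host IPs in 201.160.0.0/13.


Host bits = 32 - 13 = 19
Total addresses = 2^19 = 524288
Usable = total - 2 (network and broadcast)
Usable hosts: 524286


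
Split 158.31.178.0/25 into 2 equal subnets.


New prefix = 25 + 1 = 26
Each subnet has 64 addresses
  158.31.178.0/26
  158.31.178.64/26
Subnets: 158.31.178.0/26, 158.31.178.64/26


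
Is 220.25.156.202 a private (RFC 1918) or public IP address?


RFC 1918 private ranges:
  10.0.0.0/8 (10.0.0.0 - 10.255.255.255)
  172.16.0.0/12 (172.16.0.0 - 172.31.255.255)
  192.168.0.0/16 (192.168.0.0 - 192.168.255.255)
Public (not in any RFC 1918 range)


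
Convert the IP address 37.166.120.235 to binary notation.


37 = 00100101
166 = 10100110
120 = 01111000
235 = 11101011
Binary: 00100101.10100110.01111000.11101011


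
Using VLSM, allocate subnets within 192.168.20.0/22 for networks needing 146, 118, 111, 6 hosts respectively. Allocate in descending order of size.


146 hosts -> /24 (254 usable): 192.168.20.0/24
118 hosts -> /25 (126 usable): 192.168.21.0/25
111 hosts -> /25 (126 usable): 192.168.21.128/25
6 hosts -> /29 (6 usable): 192.168.22.0/29
Allocation: 192.168.20.0/24 (146 hosts, 254 usable); 192.168.21.0/25 (118 hosts, 126 usable); 192.168.21.128/25 (111 hosts, 126 usable); 192.168.22.0/29 (6 hosts, 6 usable)


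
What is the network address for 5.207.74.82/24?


IP:   00000101.11001111.01001010.01010010
Mask: 11111111.11111111.11111111.00000000
AND operation:
Net:  00000101.11001111.01001010.00000000
Network: 5.207.74.0/24


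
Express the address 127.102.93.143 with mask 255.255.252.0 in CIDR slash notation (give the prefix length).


Binary: 11111111.11111111.11111100.00000000
Count leading 1s
Prefix: /22


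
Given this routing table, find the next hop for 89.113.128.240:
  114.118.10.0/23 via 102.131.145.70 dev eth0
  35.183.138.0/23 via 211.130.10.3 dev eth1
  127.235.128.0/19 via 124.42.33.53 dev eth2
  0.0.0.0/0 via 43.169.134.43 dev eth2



Longest prefix match for 89.113.128.240:
  /23 114.118.10.0: no
  /23 35.183.138.0: no
  /19 127.235.128.0: no
  /0 0.0.0.0: MATCH
Selected: next-hop 43.169.134.43 via eth2 (matched /0)


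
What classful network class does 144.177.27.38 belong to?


First octet: 144
Binary: 10010000
10xxxxxx -> Class B (128-191)
Class B, default mask 255.255.0.0 (/16)


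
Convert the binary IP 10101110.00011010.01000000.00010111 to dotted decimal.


10101110 = 174
00011010 = 26
01000000 = 64
00010111 = 23
IP: 174.26.64.23


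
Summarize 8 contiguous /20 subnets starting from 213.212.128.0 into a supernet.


Original prefix: /20
Number of subnets: 8 = 2^3
New prefix = 20 - 3 = 17
Supernet: 213.212.128.0/17


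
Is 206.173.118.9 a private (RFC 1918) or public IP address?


RFC 1918 private ranges:
  10.0.0.0/8 (10.0.0.0 - 10.255.255.255)
  172.16.0.0/12 (172.16.0.0 - 172.31.255.255)
  192.168.0.0/16 (192.168.0.0 - 192.168.255.255)
Public (not in any RFC 1918 range)


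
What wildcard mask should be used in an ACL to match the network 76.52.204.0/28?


Subnet mask: 255.255.255.240
Wildcard = 255.255.255.255 - subnet mask
255 - 255 = 0
255 - 255 = 0
255 - 255 = 0
255 - 240 = 15
Wildcard: 0.0.0.15


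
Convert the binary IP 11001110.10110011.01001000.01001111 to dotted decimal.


11001110 = 206
10110011 = 179
01001000 = 72
01001111 = 79
IP: 206.179.72.79


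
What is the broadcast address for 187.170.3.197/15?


Network: 187.170.0.0/15
Host bits = 17
Set all host bits to 1:
Broadcast: 187.171.255.255


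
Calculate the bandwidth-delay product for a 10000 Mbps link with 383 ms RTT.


BDP = bandwidth * RTT
= 10000 Mbps * 383 ms
= 10000 * 1e6 * 383 / 1000 bits
= 3830000000 bits
= 478750000 bytes
= 467529.2969 KB
BDP = 3830000000 bits (478750000 bytes)


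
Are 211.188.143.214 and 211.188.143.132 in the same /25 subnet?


Mask: 255.255.255.128
211.188.143.214 AND mask = 211.188.143.128
211.188.143.132 AND mask = 211.188.143.128
Yes, same subnet (211.188.143.128)


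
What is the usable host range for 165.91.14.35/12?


Network: 165.80.0.0
Broadcast: 165.95.255.255
First usable = network + 1
Last usable = broadcast - 1
Range: 165.80.0.1 to 165.95.255.254


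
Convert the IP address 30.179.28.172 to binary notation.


30 = 00011110
179 = 10110011
28 = 00011100
172 = 10101100
Binary: 00011110.10110011.00011100.10101100


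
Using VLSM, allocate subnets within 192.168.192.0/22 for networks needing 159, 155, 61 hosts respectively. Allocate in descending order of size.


159 hosts -> /24 (254 usable): 192.168.192.0/24
155 hosts -> /24 (254 usable): 192.168.193.0/24
61 hosts -> /26 (62 usable): 192.168.194.0/26
Allocation: 192.168.192.0/24 (159 hosts, 254 usable); 192.168.193.0/24 (155 hosts, 254 usable); 192.168.194.0/26 (61 hosts, 62 usable)


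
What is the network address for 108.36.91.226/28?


IP:   01101100.00100100.01011011.11100010
Mask: 11111111.11111111.11111111.11110000
AND operation:
Net:  01101100.00100100.01011011.11100000
Network: 108.36.91.224/28


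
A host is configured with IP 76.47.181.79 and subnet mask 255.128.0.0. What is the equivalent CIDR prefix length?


Binary: 11111111.10000000.00000000.00000000
Count leading 1s
Prefix: /9


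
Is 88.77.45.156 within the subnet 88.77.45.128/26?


Subnet network: 88.77.45.128
Test IP AND mask: 88.77.45.128
Yes, 88.77.45.156 is in 88.77.45.128/26


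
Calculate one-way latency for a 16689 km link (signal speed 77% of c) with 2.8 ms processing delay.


Speed = 0.77 * 3e5 km/s = 231000 km/s
Propagation delay = 16689 / 231000 = 0.0722 s = 72.2468 ms
Processing delay = 2.8 ms
Total one-way latency = 75.0468 ms


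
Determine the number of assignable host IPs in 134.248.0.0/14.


Host bits = 32 - 14 = 18
Total addresses = 2^18 = 262144
Usable = total - 2 (network and broadcast)
Usable hosts: 262142


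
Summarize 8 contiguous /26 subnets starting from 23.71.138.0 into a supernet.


Original prefix: /26
Number of subnets: 8 = 2^3
New prefix = 26 - 3 = 23
Supernet: 23.71.138.0/23


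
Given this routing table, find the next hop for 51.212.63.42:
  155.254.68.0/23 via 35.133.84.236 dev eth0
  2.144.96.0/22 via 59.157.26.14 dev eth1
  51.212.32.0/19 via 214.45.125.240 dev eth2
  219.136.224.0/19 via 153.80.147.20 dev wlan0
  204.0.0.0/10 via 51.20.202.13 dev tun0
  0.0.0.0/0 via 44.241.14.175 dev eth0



Longest prefix match for 51.212.63.42:
  /23 155.254.68.0: no
  /22 2.144.96.0: no
  /19 51.212.32.0: MATCH
  /19 219.136.224.0: no
  /10 204.0.0.0: no
  /0 0.0.0.0: MATCH
Selected: next-hop 214.45.125.240 via eth2 (matched /19)


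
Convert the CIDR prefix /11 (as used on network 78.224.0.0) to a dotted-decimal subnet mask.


/11 means 11 network bits, 21 host bits
Binary: 11111111111000000000000000000000
Mask: 255.224.0.0


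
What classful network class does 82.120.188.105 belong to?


First octet: 82
Binary: 01010010
0xxxxxxx -> Class A (1-126)
Class A, default mask 255.0.0.0 (/8)


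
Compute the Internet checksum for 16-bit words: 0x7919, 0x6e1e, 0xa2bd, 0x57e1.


Sum all words (with carry folding):
+ 0x7919 = 0x7919
+ 0x6e1e = 0xe737
+ 0xa2bd = 0x89f5
+ 0x57e1 = 0xe1d6
One's complement: ~0xe1d6
Checksum = 0x1e29


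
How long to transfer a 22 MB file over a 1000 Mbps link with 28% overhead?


Effective throughput = 1000 * (1 - 28/100) = 720 Mbps
File size in Mb = 22 * 8 = 176 Mb
Time = 176 / 720
Time = 0.2444 seconds


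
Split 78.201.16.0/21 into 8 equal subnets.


New prefix = 21 + 3 = 24
Each subnet has 256 addresses
  78.201.16.0/24
  78.201.17.0/24
  78.201.18.0/24
  78.201.19.0/24
  78.201.20.0/24
  78.201.21.0/24
  78.201.22.0/24
  78.201.23.0/24
Subnets: 78.201.16.0/24, 78.201.17.0/24, 78.201.18.0/24, 78.201.19.0/24, 78.201.20.0/24, 78.201.21.0/24, 78.201.22.0/24, 78.201.23.0/24


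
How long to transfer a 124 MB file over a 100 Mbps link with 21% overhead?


Effective throughput = 100 * (1 - 21/100) = 79 Mbps
File size in Mb = 124 * 8 = 992 Mb
Time = 992 / 79
Time = 12.557 seconds


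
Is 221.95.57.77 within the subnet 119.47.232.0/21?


Subnet network: 119.47.232.0
Test IP AND mask: 221.95.56.0
No, 221.95.57.77 is not in 119.47.232.0/21


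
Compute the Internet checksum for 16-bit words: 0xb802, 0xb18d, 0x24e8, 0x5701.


Sum all words (with carry folding):
+ 0xb802 = 0xb802
+ 0xb18d = 0x6990
+ 0x24e8 = 0x8e78
+ 0x5701 = 0xe579
One's complement: ~0xe579
Checksum = 0x1a86


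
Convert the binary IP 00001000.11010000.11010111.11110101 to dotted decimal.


00001000 = 8
11010000 = 208
11010111 = 215
11110101 = 245
IP: 8.208.215.245


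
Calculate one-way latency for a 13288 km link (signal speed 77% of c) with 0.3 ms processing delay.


Speed = 0.77 * 3e5 km/s = 231000 km/s
Propagation delay = 13288 / 231000 = 0.0575 s = 57.5238 ms
Processing delay = 0.3 ms
Total one-way latency = 57.8238 ms


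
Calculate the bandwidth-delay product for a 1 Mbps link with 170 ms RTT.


BDP = bandwidth * RTT
= 1 Mbps * 170 ms
= 1 * 1e6 * 170 / 1000 bits
= 170000 bits
= 21250 bytes
= 20.752 KB
BDP = 170000 bits (21250 bytes)


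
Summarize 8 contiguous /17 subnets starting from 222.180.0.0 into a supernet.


Original prefix: /17
Number of subnets: 8 = 2^3
New prefix = 17 - 3 = 14
Supernet: 222.180.0.0/14


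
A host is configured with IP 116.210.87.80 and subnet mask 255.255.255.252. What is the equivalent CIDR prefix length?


Binary: 11111111.11111111.11111111.11111100
Count leading 1s
Prefix: /30


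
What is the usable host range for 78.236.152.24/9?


Network: 78.128.0.0
Broadcast: 78.255.255.255
First usable = network + 1
Last usable = broadcast - 1
Range: 78.128.0.1 to 78.255.255.254


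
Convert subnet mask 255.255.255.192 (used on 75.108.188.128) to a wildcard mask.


Subnet mask: 255.255.255.192
Wildcard = 255.255.255.255 - subnet mask
255 - 255 = 0
255 - 255 = 0
255 - 255 = 0
255 - 192 = 63
Wildcard: 0.0.0.63


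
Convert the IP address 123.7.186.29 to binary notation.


123 = 01111011
7 = 00000111
186 = 10111010
29 = 00011101
Binary: 01111011.00000111.10111010.00011101


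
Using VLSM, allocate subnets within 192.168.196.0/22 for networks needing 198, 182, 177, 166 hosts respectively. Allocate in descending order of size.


198 hosts -> /24 (254 usable): 192.168.196.0/24
182 hosts -> /24 (254 usable): 192.168.197.0/24
177 hosts -> /24 (254 usable): 192.168.198.0/24
166 hosts -> /24 (254 usable): 192.168.199.0/24
Allocation: 192.168.196.0/24 (198 hosts, 254 usable); 192.168.197.0/24 (182 hosts, 254 usable); 192.168.198.0/24 (177 hosts, 254 usable); 192.168.199.0/24 (166 hosts, 254 usable)


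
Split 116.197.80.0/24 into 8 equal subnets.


New prefix = 24 + 3 = 27
Each subnet has 32 addresses
  116.197.80.0/27
  116.197.80.32/27
  116.197.80.64/27
  116.197.80.96/27
  116.197.80.128/27
  116.197.80.160/27
  116.197.80.192/27
  116.197.80.224/27
Subnets: 116.197.80.0/27, 116.197.80.32/27, 116.197.80.64/27, 116.197.80.96/27, 116.197.80.128/27, 116.197.80.160/27, 116.197.80.192/27, 116.197.80.224/27


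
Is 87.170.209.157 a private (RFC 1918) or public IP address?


RFC 1918 private ranges:
  10.0.0.0/8 (10.0.0.0 - 10.255.255.255)
  172.16.0.0/12 (172.16.0.0 - 172.31.255.255)
  192.168.0.0/16 (192.168.0.0 - 192.168.255.255)
Public (not in any RFC 1918 range)


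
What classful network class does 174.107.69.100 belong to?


First octet: 174
Binary: 10101110
10xxxxxx -> Class B (128-191)
Class B, default mask 255.255.0.0 (/16)


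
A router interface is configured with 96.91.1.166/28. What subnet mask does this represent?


/28 means 28 network bits, 4 host bits
Binary: 11111111111111111111111111110000
Mask: 255.255.255.240


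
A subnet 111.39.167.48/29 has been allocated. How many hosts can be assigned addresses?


Host bits = 32 - 29 = 3
Total addresses = 2^3 = 8
Usable = total - 2 (network and broadcast)
Usable hosts: 6


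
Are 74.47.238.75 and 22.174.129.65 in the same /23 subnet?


Mask: 255.255.254.0
74.47.238.75 AND mask = 74.47.238.0
22.174.129.65 AND mask = 22.174.128.0
No, different subnets (74.47.238.0 vs 22.174.128.0)


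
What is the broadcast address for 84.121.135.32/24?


Network: 84.121.135.0/24
Host bits = 8
Set all host bits to 1:
Broadcast: 84.121.135.255


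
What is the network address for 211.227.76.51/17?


IP:   11010011.11100011.01001100.00110011
Mask: 11111111.11111111.10000000.00000000
AND operation:
Net:  11010011.11100011.00000000.00000000
Network: 211.227.0.0/17


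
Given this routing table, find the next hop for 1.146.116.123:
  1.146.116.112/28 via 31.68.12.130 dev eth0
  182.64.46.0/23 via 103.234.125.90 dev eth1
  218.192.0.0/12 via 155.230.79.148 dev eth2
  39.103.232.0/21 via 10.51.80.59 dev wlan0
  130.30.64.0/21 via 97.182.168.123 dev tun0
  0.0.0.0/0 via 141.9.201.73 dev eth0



Longest prefix match for 1.146.116.123:
  /28 1.146.116.112: MATCH
  /23 182.64.46.0: no
  /12 218.192.0.0: no
  /21 39.103.232.0: no
  /21 130.30.64.0: no
  /0 0.0.0.0: MATCH
Selected: next-hop 31.68.12.130 via eth0 (matched /28)


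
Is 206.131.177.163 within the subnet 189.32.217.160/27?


Subnet network: 189.32.217.160
Test IP AND mask: 206.131.177.160
No, 206.131.177.163 is not in 189.32.217.160/27


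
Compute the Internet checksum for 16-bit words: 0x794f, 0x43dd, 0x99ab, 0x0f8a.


Sum all words (with carry folding):
+ 0x794f = 0x794f
+ 0x43dd = 0xbd2c
+ 0x99ab = 0x56d8
+ 0x0f8a = 0x6662
One's complement: ~0x6662
Checksum = 0x999d


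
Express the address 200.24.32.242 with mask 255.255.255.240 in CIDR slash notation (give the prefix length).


Binary: 11111111.11111111.11111111.11110000
Count leading 1s
Prefix: /28


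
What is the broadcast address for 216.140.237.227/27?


Network: 216.140.237.224/27
Host bits = 5
Set all host bits to 1:
Broadcast: 216.140.237.255


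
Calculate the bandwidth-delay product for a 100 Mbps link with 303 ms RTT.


BDP = bandwidth * RTT
= 100 Mbps * 303 ms
= 100 * 1e6 * 303 / 1000 bits
= 30300000 bits
= 3787500 bytes
= 3698.7305 KB
BDP = 30300000 bits (3787500 bytes)


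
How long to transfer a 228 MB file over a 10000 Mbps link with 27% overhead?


Effective throughput = 10000 * (1 - 27/100) = 7300 Mbps
File size in Mb = 228 * 8 = 1824 Mb
Time = 1824 / 7300
Time = 0.2499 seconds


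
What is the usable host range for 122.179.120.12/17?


Network: 122.179.0.0
Broadcast: 122.179.127.255
First usable = network + 1
Last usable = broadcast - 1
Range: 122.179.0.1 to 122.179.127.254


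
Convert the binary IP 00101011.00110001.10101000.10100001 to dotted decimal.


00101011 = 43
00110001 = 49
10101000 = 168
10100001 = 161
IP: 43.49.168.161


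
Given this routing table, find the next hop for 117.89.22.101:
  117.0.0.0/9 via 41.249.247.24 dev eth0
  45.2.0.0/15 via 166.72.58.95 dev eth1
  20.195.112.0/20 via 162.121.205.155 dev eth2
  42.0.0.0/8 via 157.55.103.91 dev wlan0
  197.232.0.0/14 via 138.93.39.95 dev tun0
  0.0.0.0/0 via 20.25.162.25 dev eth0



Longest prefix match for 117.89.22.101:
  /9 117.0.0.0: MATCH
  /15 45.2.0.0: no
  /20 20.195.112.0: no
  /8 42.0.0.0: no
  /14 197.232.0.0: no
  /0 0.0.0.0: MATCH
Selected: next-hop 41.249.247.24 via eth0 (matched /9)


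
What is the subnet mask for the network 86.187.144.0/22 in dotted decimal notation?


/22 means 22 network bits, 10 host bits
Binary: 11111111111111111111110000000000
Mask: 255.255.252.0


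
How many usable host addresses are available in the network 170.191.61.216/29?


Host bits = 32 - 29 = 3
Total addresses = 2^3 = 8
Usable = total - 2 (network and broadcast)
Usable hosts: 6


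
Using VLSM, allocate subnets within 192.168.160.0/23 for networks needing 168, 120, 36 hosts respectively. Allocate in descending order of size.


168 hosts -> /24 (254 usable): 192.168.160.0/24
120 hosts -> /25 (126 usable): 192.168.161.0/25
36 hosts -> /26 (62 usable): 192.168.161.128/26
Allocation: 192.168.160.0/24 (168 hosts, 254 usable); 192.168.161.0/25 (120 hosts, 126 usable); 192.168.161.128/26 (36 hosts, 62 usable)


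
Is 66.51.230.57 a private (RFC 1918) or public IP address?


RFC 1918 private ranges:
  10.0.0.0/8 (10.0.0.0 - 10.255.255.255)
  172.16.0.0/12 (172.16.0.0 - 172.31.255.255)
  192.168.0.0/16 (192.168.0.0 - 192.168.255.255)
Public (not in any RFC 1918 range)


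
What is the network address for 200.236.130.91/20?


IP:   11001000.11101100.10000010.01011011
Mask: 11111111.11111111.11110000.00000000
AND operation:
Net:  11001000.11101100.10000000.00000000
Network: 200.236.128.0/20


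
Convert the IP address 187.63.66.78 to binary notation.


187 = 10111011
63 = 00111111
66 = 01000010
78 = 01001110
Binary: 10111011.00111111.01000010.01001110


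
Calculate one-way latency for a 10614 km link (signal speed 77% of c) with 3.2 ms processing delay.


Speed = 0.77 * 3e5 km/s = 231000 km/s
Propagation delay = 10614 / 231000 = 0.0459 s = 45.9481 ms
Processing delay = 3.2 ms
Total one-way latency = 49.1481 ms


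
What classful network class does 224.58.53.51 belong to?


First octet: 224
Binary: 11100000
1110xxxx -> Class D (224-239)
Class D (multicast), default mask N/A


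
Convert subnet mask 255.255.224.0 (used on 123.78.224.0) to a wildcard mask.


Subnet mask: 255.255.224.0
Wildcard = 255.255.255.255 - subnet mask
255 - 255 = 0
255 - 255 = 0
255 - 224 = 31
255 - 0 = 255
Wildcard: 0.0.31.255


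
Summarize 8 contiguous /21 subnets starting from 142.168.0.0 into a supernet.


Original prefix: /21
Number of subnets: 8 = 2^3
New prefix = 21 - 3 = 18
Supernet: 142.168.0.0/18


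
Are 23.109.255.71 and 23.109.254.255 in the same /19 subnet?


Mask: 255.255.224.0
23.109.255.71 AND mask = 23.109.224.0
23.109.254.255 AND mask = 23.109.224.0
Yes, same subnet (23.109.224.0)


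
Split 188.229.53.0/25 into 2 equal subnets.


New prefix = 25 + 1 = 26
Each subnet has 64 addresses
  188.229.53.0/26
  188.229.53.64/26
Subnets: 188.229.53.0/26, 188.229.53.64/26


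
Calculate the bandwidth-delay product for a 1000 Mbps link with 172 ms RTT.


BDP = bandwidth * RTT
= 1000 Mbps * 172 ms
= 1000 * 1e6 * 172 / 1000 bits
= 172000000 bits
= 21500000 bytes
= 20996.0938 KB
BDP = 172000000 bits (21500000 bytes)


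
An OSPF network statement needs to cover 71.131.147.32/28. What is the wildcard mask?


Subnet mask: 255.255.255.240
Wildcard = 255.255.255.255 - subnet mask
255 - 255 = 0
255 - 255 = 0
255 - 255 = 0
255 - 240 = 15
Wildcard: 0.0.0.15


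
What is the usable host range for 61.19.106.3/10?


Network: 61.0.0.0
Broadcast: 61.63.255.255
First usable = network + 1
Last usable = broadcast - 1
Range: 61.0.0.1 to 61.63.255.254


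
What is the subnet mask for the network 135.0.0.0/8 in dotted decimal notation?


/8 means 8 network bits, 24 host bits
Binary: 11111111000000000000000000000000
Mask: 255.0.0.0


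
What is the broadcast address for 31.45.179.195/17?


Network: 31.45.128.0/17
Host bits = 15
Set all host bits to 1:
Broadcast: 31.45.255.255


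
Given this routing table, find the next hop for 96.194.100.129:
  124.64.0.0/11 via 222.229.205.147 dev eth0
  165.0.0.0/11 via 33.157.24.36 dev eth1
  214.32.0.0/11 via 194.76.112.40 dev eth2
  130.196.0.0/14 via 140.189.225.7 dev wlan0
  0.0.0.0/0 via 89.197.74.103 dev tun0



Longest prefix match for 96.194.100.129:
  /11 124.64.0.0: no
  /11 165.0.0.0: no
  /11 214.32.0.0: no
  /14 130.196.0.0: no
  /0 0.0.0.0: MATCH
Selected: next-hop 89.197.74.103 via tun0 (matched /0)


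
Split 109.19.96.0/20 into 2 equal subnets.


New prefix = 20 + 1 = 21
Each subnet has 2048 addresses
  109.19.96.0/21
  109.19.104.0/21
Subnets: 109.19.96.0/21, 109.19.104.0/21


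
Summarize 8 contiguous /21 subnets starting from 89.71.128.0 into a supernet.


Original prefix: /21
Number of subnets: 8 = 2^3
New prefix = 21 - 3 = 18
Supernet: 89.71.128.0/18


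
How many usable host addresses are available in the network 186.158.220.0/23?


Host bits = 32 - 23 = 9
Total addresses = 2^9 = 512
Usable = total - 2 (network and broadcast)
Usable hosts: 510


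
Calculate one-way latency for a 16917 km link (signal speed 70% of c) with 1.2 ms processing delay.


Speed = 0.7 * 3e5 km/s = 210000 km/s
Propagation delay = 16917 / 210000 = 0.0806 s = 80.5571 ms
Processing delay = 1.2 ms
Total one-way latency = 81.7571 ms


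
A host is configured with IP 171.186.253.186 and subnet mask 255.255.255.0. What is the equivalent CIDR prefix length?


Binary: 11111111.11111111.11111111.00000000
Count leading 1s
Prefix: /24


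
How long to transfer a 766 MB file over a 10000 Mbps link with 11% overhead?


Effective throughput = 10000 * (1 - 11/100) = 8900 Mbps
File size in Mb = 766 * 8 = 6128 Mb
Time = 6128 / 8900
Time = 0.6885 seconds


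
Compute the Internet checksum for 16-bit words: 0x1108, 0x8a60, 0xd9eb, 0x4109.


Sum all words (with carry folding):
+ 0x1108 = 0x1108
+ 0x8a60 = 0x9b68
+ 0xd9eb = 0x7554
+ 0x4109 = 0xb65d
One's complement: ~0xb65d
Checksum = 0x49a2


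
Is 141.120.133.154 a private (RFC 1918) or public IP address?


RFC 1918 private ranges:
  10.0.0.0/8 (10.0.0.0 - 10.255.255.255)
  172.16.0.0/12 (172.16.0.0 - 172.31.255.255)
  192.168.0.0/16 (192.168.0.0 - 192.168.255.255)
Public (not in any RFC 1918 range)


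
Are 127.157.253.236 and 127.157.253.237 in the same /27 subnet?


Mask: 255.255.255.224
127.157.253.236 AND mask = 127.157.253.224
127.157.253.237 AND mask = 127.157.253.224
Yes, same subnet (127.157.253.224)


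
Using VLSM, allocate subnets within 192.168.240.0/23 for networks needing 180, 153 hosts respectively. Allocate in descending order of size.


180 hosts -> /24 (254 usable): 192.168.240.0/24
153 hosts -> /24 (254 usable): 192.168.241.0/24
Allocation: 192.168.240.0/24 (180 hosts, 254 usable); 192.168.241.0/24 (153 hosts, 254 usable)


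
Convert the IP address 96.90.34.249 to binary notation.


96 = 01100000
90 = 01011010
34 = 00100010
249 = 11111001
Binary: 01100000.01011010.00100010.11111001


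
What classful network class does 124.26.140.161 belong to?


First octet: 124
Binary: 01111100
0xxxxxxx -> Class A (1-126)
Class A, default mask 255.0.0.0 (/8)


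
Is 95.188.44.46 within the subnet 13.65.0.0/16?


Subnet network: 13.65.0.0
Test IP AND mask: 95.188.0.0
No, 95.188.44.46 is not in 13.65.0.0/16


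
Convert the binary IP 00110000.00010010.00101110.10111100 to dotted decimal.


00110000 = 48
00010010 = 18
00101110 = 46
10111100 = 188
IP: 48.18.46.188


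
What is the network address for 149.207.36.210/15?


IP:   10010101.11001111.00100100.11010010
Mask: 11111111.11111110.00000000.00000000
AND operation:
Net:  10010101.11001110.00000000.00000000
Network: 149.206.0.0/15


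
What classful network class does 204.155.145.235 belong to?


First octet: 204
Binary: 11001100
110xxxxx -> Class C (192-223)
Class C, default mask 255.255.255.0 (/24)


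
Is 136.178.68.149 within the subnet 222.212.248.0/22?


Subnet network: 222.212.248.0
Test IP AND mask: 136.178.68.0
No, 136.178.68.149 is not in 222.212.248.0/22


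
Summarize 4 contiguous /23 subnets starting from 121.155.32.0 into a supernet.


Original prefix: /23
Number of subnets: 4 = 2^2
New prefix = 23 - 2 = 21
Supernet: 121.155.32.0/21


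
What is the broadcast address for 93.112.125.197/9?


Network: 93.0.0.0/9
Host bits = 23
Set all host bits to 1:
Broadcast: 93.127.255.255


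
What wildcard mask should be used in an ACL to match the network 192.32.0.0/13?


Subnet mask: 255.248.0.0
Wildcard = 255.255.255.255 - subnet mask
255 - 255 = 0
255 - 248 = 7
255 - 0 = 255
255 - 0 = 255
Wildcard: 0.7.255.255


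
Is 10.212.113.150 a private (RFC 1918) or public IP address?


RFC 1918 private ranges:
  10.0.0.0/8 (10.0.0.0 - 10.255.255.255)
  172.16.0.0/12 (172.16.0.0 - 172.31.255.255)
  192.168.0.0/16 (192.168.0.0 - 192.168.255.255)
Private (in 10.0.0.0/8)


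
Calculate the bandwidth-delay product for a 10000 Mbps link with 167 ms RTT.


BDP = bandwidth * RTT
= 10000 Mbps * 167 ms
= 10000 * 1e6 * 167 / 1000 bits
= 1670000000 bits
= 208750000 bytes
= 203857.4219 KB
BDP = 1670000000 bits (208750000 bytes)


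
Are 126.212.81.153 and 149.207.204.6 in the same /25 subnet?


Mask: 255.255.255.128
126.212.81.153 AND mask = 126.212.81.128
149.207.204.6 AND mask = 149.207.204.0
No, different subnets (126.212.81.128 vs 149.207.204.0)


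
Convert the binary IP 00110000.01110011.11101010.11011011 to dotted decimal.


00110000 = 48
01110011 = 115
11101010 = 234
11011011 = 219
IP: 48.115.234.219


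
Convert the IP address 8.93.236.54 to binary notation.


8 = 00001000
93 = 01011101
236 = 11101100
54 = 00110110
Binary: 00001000.01011101.11101100.00110110


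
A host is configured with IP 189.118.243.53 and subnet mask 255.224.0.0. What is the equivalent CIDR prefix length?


Binary: 11111111.11100000.00000000.00000000
Count leading 1s
Prefix: /11


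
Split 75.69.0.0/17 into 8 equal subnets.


New prefix = 17 + 3 = 20
Each subnet has 4096 addresses
  75.69.0.0/20
  75.69.16.0/20
  75.69.32.0/20
  75.69.48.0/20
  75.69.64.0/20
  75.69.80.0/20
  75.69.96.0/20
  75.69.112.0/20
Subnets: 75.69.0.0/20, 75.69.16.0/20, 75.69.32.0/20, 75.69.48.0/20, 75.69.64.0/20, 75.69.80.0/20, 75.69.96.0/20, 75.69.112.0/20


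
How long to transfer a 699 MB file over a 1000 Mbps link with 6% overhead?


Effective throughput = 1000 * (1 - 6/100) = 940 Mbps
File size in Mb = 699 * 8 = 5592 Mb
Time = 5592 / 940
Time = 5.9489 seconds


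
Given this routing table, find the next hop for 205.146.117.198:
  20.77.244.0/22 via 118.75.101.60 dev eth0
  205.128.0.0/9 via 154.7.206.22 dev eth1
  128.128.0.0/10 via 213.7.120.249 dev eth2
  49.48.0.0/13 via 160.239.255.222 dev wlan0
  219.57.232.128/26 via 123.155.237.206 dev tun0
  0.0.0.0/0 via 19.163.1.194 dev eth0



Longest prefix match for 205.146.117.198:
  /22 20.77.244.0: no
  /9 205.128.0.0: MATCH
  /10 128.128.0.0: no
  /13 49.48.0.0: no
  /26 219.57.232.128: no
  /0 0.0.0.0: MATCH
Selected: next-hop 154.7.206.22 via eth1 (matched /9)


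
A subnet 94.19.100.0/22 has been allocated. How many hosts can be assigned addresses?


Host bits = 32 - 22 = 10
Total addresses = 2^10 = 1024
Usable = total - 2 (network and broadcast)
Usable hosts: 1022


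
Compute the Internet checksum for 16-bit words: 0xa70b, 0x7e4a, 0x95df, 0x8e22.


Sum all words (with carry folding):
+ 0xa70b = 0xa70b
+ 0x7e4a = 0x2556
+ 0x95df = 0xbb35
+ 0x8e22 = 0x4958
One's complement: ~0x4958
Checksum = 0xb6a7


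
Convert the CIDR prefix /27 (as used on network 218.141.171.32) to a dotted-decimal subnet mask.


/27 means 27 network bits, 5 host bits
Binary: 11111111111111111111111111100000
Mask: 255.255.255.224


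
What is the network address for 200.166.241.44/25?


IP:   11001000.10100110.11110001.00101100
Mask: 11111111.11111111.11111111.10000000
AND operation:
Net:  11001000.10100110.11110001.00000000
Network: 200.166.241.0/25


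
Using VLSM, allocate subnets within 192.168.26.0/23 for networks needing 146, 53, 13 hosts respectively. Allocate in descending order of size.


146 hosts -> /24 (254 usable): 192.168.26.0/24
53 hosts -> /26 (62 usable): 192.168.27.0/26
13 hosts -> /28 (14 usable): 192.168.27.64/28
Allocation: 192.168.26.0/24 (146 hosts, 254 usable); 192.168.27.0/26 (53 hosts, 62 usable); 192.168.27.64/28 (13 hosts, 14 usable)


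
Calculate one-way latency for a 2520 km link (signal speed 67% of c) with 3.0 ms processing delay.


Speed = 0.67 * 3e5 km/s = 201000 km/s
Propagation delay = 2520 / 201000 = 0.0125 s = 12.5373 ms
Processing delay = 3.0 ms
Total one-way latency = 15.5373 ms


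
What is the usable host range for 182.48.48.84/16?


Network: 182.48.0.0
Broadcast: 182.48.255.255
First usable = network + 1
Last usable = broadcast - 1
Range: 182.48.0.1 to 182.48.255.254


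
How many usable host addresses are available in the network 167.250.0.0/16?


Host bits = 32 - 16 = 16
Total addresses = 2^16 = 65536
Usable = total - 2 (network and broadcast)
Usable hosts: 65534


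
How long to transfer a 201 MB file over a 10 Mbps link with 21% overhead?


Effective throughput = 10 * (1 - 21/100) = 7.9 Mbps
File size in Mb = 201 * 8 = 1608 Mb
Time = 1608 / 7.9
Time = 203.5443 seconds


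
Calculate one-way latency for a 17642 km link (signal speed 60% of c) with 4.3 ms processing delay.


Speed = 0.6 * 3e5 km/s = 180000 km/s
Propagation delay = 17642 / 180000 = 0.098 s = 98.0111 ms
Processing delay = 4.3 ms
Total one-way latency = 102.3111 ms


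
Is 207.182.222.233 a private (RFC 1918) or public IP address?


RFC 1918 private ranges:
  10.0.0.0/8 (10.0.0.0 - 10.255.255.255)
  172.16.0.0/12 (172.16.0.0 - 172.31.255.255)
  192.168.0.0/16 (192.168.0.0 - 192.168.255.255)
Public (not in any RFC 1918 range)


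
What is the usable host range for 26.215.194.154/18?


Network: 26.215.192.0
Broadcast: 26.215.255.255
First usable = network + 1
Last usable = broadcast - 1
Range: 26.215.192.1 to 26.215.255.254


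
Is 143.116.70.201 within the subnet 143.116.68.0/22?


Subnet network: 143.116.68.0
Test IP AND mask: 143.116.68.0
Yes, 143.116.70.201 is in 143.116.68.0/22


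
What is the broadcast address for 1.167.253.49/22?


Network: 1.167.252.0/22
Host bits = 10
Set all host bits to 1:
Broadcast: 1.167.255.255


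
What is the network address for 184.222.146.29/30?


IP:   10111000.11011110.10010010.00011101
Mask: 11111111.11111111.11111111.11111100
AND operation:
Net:  10111000.11011110.10010010.00011100
Network: 184.222.146.28/30


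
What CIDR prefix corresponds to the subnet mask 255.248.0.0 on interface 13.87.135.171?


Binary: 11111111.11111000.00000000.00000000
Count leading 1s
Prefix: /13


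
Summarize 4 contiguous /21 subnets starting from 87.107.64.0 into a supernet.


Original prefix: /21
Number of subnets: 4 = 2^2
New prefix = 21 - 2 = 19
Supernet: 87.107.64.0/19


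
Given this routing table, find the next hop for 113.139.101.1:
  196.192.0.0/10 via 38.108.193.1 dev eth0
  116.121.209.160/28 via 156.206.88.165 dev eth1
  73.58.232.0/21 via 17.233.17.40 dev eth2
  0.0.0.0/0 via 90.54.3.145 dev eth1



Longest prefix match for 113.139.101.1:
  /10 196.192.0.0: no
  /28 116.121.209.160: no
  /21 73.58.232.0: no
  /0 0.0.0.0: MATCH
Selected: next-hop 90.54.3.145 via eth1 (matched /0)


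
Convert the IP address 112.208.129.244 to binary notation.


112 = 01110000
208 = 11010000
129 = 10000001
244 = 11110100
Binary: 01110000.11010000.10000001.11110100


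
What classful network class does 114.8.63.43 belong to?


First octet: 114
Binary: 01110010
0xxxxxxx -> Class A (1-126)
Class A, default mask 255.0.0.0 (/8)


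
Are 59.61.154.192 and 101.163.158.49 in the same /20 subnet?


Mask: 255.255.240.0
59.61.154.192 AND mask = 59.61.144.0
101.163.158.49 AND mask = 101.163.144.0
No, different subnets (59.61.144.0 vs 101.163.144.0)


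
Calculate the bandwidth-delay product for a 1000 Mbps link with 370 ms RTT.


BDP = bandwidth * RTT
= 1000 Mbps * 370 ms
= 1000 * 1e6 * 370 / 1000 bits
= 370000000 bits
= 46250000 bytes
= 45166.0156 KB
BDP = 370000000 bits (46250000 bytes)


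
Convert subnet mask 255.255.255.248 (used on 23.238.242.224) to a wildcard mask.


Subnet mask: 255.255.255.248
Wildcard = 255.255.255.255 - subnet mask
255 - 255 = 0
255 - 255 = 0
255 - 255 = 0
255 - 248 = 7
Wildcard: 0.0.0.7


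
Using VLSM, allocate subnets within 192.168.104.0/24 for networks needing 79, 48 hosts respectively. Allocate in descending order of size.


79 hosts -> /25 (126 usable): 192.168.104.0/25
48 hosts -> /26 (62 usable): 192.168.104.128/26
Allocation: 192.168.104.0/25 (79 hosts, 126 usable); 192.168.104.128/26 (48 hosts, 62 usable)


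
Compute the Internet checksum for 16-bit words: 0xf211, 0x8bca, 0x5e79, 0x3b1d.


Sum all words (with carry folding):
+ 0xf211 = 0xf211
+ 0x8bca = 0x7ddc
+ 0x5e79 = 0xdc55
+ 0x3b1d = 0x1773
One's complement: ~0x1773
Checksum = 0xe88c


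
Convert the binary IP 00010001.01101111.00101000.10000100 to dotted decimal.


00010001 = 17
01101111 = 111
00101000 = 40
10000100 = 132
IP: 17.111.40.132


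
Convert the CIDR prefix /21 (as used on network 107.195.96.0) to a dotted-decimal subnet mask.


/21 means 21 network bits, 11 host bits
Binary: 11111111111111111111100000000000
Mask: 255.255.248.0


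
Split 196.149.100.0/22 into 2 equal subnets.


New prefix = 22 + 1 = 23
Each subnet has 512 addresses
  196.149.100.0/23
  196.149.102.0/23
Subnets: 196.149.100.0/23, 196.149.102.0/23


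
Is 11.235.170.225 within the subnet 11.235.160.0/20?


Subnet network: 11.235.160.0
Test IP AND mask: 11.235.160.0
Yes, 11.235.170.225 is in 11.235.160.0/20


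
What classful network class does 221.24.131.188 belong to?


First octet: 221
Binary: 11011101
110xxxxx -> Class C (192-223)
Class C, default mask 255.255.255.0 (/24)


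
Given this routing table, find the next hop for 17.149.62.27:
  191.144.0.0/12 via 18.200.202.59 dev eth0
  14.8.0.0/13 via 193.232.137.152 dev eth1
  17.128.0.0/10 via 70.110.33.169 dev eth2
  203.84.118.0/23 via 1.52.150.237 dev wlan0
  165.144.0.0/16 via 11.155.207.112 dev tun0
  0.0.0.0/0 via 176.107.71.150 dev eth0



Longest prefix match for 17.149.62.27:
  /12 191.144.0.0: no
  /13 14.8.0.0: no
  /10 17.128.0.0: MATCH
  /23 203.84.118.0: no
  /16 165.144.0.0: no
  /0 0.0.0.0: MATCH
Selected: next-hop 70.110.33.169 via eth2 (matched /10)


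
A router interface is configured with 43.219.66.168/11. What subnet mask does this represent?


/11 means 11 network bits, 21 host bits
Binary: 11111111111000000000000000000000
Mask: 255.224.0.0


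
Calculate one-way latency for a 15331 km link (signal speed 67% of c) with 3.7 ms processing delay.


Speed = 0.67 * 3e5 km/s = 201000 km/s
Propagation delay = 15331 / 201000 = 0.0763 s = 76.2736 ms
Processing delay = 3.7 ms
Total one-way latency = 79.9736 ms


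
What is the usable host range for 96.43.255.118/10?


Network: 96.0.0.0
Broadcast: 96.63.255.255
First usable = network + 1
Last usable = broadcast - 1
Range: 96.0.0.1 to 96.63.255.254


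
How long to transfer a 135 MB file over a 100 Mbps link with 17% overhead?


Effective throughput = 100 * (1 - 17/100) = 83 Mbps
File size in Mb = 135 * 8 = 1080 Mb
Time = 1080 / 83
Time = 13.012 seconds


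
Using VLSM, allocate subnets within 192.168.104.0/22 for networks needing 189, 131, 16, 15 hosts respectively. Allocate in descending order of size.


189 hosts -> /24 (254 usable): 192.168.104.0/24
131 hosts -> /24 (254 usable): 192.168.105.0/24
16 hosts -> /27 (30 usable): 192.168.106.0/27
15 hosts -> /27 (30 usable): 192.168.106.32/27
Allocation: 192.168.104.0/24 (189 hosts, 254 usable); 192.168.105.0/24 (131 hosts, 254 usable); 192.168.106.0/27 (16 hosts, 30 usable); 192.168.106.32/27 (15 hosts, 30 usable)


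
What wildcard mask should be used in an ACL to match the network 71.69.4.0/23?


Subnet mask: 255.255.254.0
Wildcard = 255.255.255.255 - subnet mask
255 - 255 = 0
255 - 255 = 0
255 - 254 = 1
255 - 0 = 255
Wildcard: 0.0.1.255


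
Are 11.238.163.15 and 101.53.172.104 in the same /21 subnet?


Mask: 255.255.248.0
11.238.163.15 AND mask = 11.238.160.0
101.53.172.104 AND mask = 101.53.168.0
No, different subnets (11.238.160.0 vs 101.53.168.0)


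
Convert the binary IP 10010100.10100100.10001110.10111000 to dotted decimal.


10010100 = 148
10100100 = 164
10001110 = 142
10111000 = 184
IP: 148.164.142.184


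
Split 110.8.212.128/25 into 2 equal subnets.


New prefix = 25 + 1 = 26
Each subnet has 64 addresses
  110.8.212.128/26
  110.8.212.192/26
Subnets: 110.8.212.128/26, 110.8.212.192/26


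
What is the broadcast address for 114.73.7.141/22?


Network: 114.73.4.0/22
Host bits = 10
Set all host bits to 1:
Broadcast: 114.73.7.255


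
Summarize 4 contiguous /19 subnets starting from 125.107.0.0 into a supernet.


Original prefix: /19
Number of subnets: 4 = 2^2
New prefix = 19 - 2 = 17
Supernet: 125.107.0.0/17


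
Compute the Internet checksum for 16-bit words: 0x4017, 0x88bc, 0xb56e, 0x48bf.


Sum all words (with carry folding):
+ 0x4017 = 0x4017
+ 0x88bc = 0xc8d3
+ 0xb56e = 0x7e42
+ 0x48bf = 0xc701
One's complement: ~0xc701
Checksum = 0x38fe


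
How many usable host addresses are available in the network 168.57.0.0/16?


Host bits = 32 - 16 = 16
Total addresses = 2^16 = 65536
Usable = total - 2 (network and broadcast)
Usable hosts: 65534


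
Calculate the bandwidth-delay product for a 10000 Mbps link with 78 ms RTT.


BDP = bandwidth * RTT
= 10000 Mbps * 78 ms
= 10000 * 1e6 * 78 / 1000 bits
= 780000000 bits
= 97500000 bytes
= 95214.8438 KB
BDP = 780000000 bits (97500000 bytes)


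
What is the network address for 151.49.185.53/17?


IP:   10010111.00110001.10111001.00110101
Mask: 11111111.11111111.10000000.00000000
AND operation:
Net:  10010111.00110001.10000000.00000000
Network: 151.49.128.0/17


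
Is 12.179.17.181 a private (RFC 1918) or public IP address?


RFC 1918 private ranges:
  10.0.0.0/8 (10.0.0.0 - 10.255.255.255)
  172.16.0.0/12 (172.16.0.0 - 172.31.255.255)
  192.168.0.0/16 (192.168.0.0 - 192.168.255.255)
Public (not in any RFC 1918 range)


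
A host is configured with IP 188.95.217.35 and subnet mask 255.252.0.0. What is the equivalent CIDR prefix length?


Binary: 11111111.11111100.00000000.00000000
Count leading 1s
Prefix: /14


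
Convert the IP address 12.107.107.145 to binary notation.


12 = 00001100
107 = 01101011
107 = 01101011
145 = 10010001
Binary: 00001100.01101011.01101011.10010001


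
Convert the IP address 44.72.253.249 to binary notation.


44 = 00101100
72 = 01001000
253 = 11111101
249 = 11111001
Binary: 00101100.01001000.11111101.11111001


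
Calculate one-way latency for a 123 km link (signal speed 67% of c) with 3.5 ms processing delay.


Speed = 0.67 * 3e5 km/s = 201000 km/s
Propagation delay = 123 / 201000 = 0.0006 s = 0.6119 ms
Processing delay = 3.5 ms
Total one-way latency = 4.1119 ms
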